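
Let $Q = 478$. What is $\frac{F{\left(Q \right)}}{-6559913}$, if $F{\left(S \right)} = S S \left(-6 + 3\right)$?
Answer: $\frac{685452}{6559913} \approx 0.10449$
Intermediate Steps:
$F{\left(S \right)} = - 3 S^{2}$ ($F{\left(S \right)} = S^{2} \left(-3\right) = - 3 S^{2}$)
$\frac{F{\left(Q \right)}}{-6559913} = \frac{\left(-3\right) 478^{2}}{-6559913} = \left(-3\right) 228484 \left(- \frac{1}{6559913}\right) = \left(-685452\right) \left(- \frac{1}{6559913}\right) = \frac{685452}{6559913}$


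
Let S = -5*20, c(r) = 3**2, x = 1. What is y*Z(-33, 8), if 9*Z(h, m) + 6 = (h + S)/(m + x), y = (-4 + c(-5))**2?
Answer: -4675/81 ≈ -57.716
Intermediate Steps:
c(r) = 9
y = 25 (y = (-4 + 9)**2 = 5**2 = 25)
S = -100
Z(h, m) = -2/3 + (-100 + h)/(9*(1 + m)) (Z(h, m) = -2/3 + ((h - 100)/(m + 1))/9 = -2/3 + ((-100 + h)/(1 + m))/9 = -2/3 + (-100 + h)/(9*(1 + m)))
y*Z(-33, 8) = 25*((-106 - 33 - 6*8)/(9*(1 + 8))) = 25*((1/9)*(-106 - 33 - 48)/9) = 25*((1/9)*(1/9)*(-187)) = 25*(-187/81) = -4675/81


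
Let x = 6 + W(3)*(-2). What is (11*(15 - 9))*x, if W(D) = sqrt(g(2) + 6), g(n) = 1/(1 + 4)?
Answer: 396 - 132*sqrt(155)/5 ≈ 67.323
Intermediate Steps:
g(n) = 1/5
W(D) = sqrt(155)/5 (W(D) = sqrt(1/5 + 6) = sqrt(31/5) = sqrt(155)/5)
x = 6 - 2*sqrt(155)/5 (x = 6 + (sqrt(155)/5)*(-2) = 6 - 2*sqrt(155)/5 ≈ 1.0200)
(11*(15 - 9))*x = (11*(15 - 9))*(6 - 2*sqrt(155)/5) = (11*6)*(6 - 2*sqrt(155)/5) = 66*(6 - 2*sqrt(155)/5) = 396 - 132*sqrt(155)/5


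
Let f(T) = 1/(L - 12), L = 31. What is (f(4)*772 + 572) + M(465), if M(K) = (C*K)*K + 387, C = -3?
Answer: -12305832/19 ≈ -6.4768e+5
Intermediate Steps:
f(T) = 1/19 (f(T) = 1/(31 - 12) = 1/19)
M(K) = 387 - 3*K² (M(K) = (-3*K)*K + 387 = -3*K² + 387 = 387 - 3*K²)
(f(4)*772 + 572) + M(465) = ((1/19)*772 + 572) + (387 - 3*465²) = (772/19 + 572) + (387 - 3*216225) = 11640/19 + (387 - 648675) = 11640/19 - 648288 = -12305832/19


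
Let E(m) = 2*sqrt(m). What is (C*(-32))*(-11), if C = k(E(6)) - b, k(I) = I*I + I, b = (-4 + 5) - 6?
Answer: 10208 + 704*sqrt(6) ≈ 11932.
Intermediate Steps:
b = -5 (b = 1 - 6 = -5)
k(I) = I + I**2 (k(I) = I**2 + I = I + I**2)
C = 5 + 2*sqrt(6)*(1 + 2*sqrt(6)) (C = (2*sqrt(6))*(1 + 2*sqrt(6)) - 1*(-5) = 2*sqrt(6)*(1 + 2*sqrt(6)) + 5 = 5 + 2*sqrt(6)*(1 + 2*sqrt(6)) ≈ 33.899)
(C*(-32))*(-11) = ((29 + 2*sqrt(6))*(-32))*(-11) = (-928 - 64*sqrt(6))*(-11) = 10208 + 704*sqrt(6)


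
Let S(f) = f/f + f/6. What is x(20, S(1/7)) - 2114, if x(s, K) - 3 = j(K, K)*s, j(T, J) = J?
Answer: -43901/21 ≈ -2090.5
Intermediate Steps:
S(f) = 1 + f/6 (S(f) = 1 + f*(⅙) = 1 + f/6)
x(s, K) = 3 + K*s
x(20, S(1/7)) - 2114 = (3 + (1 + (⅙)/7)*20) - 2114 = (3 + (1 + (⅙)*(⅐))*20) - 2114 = (3 + (1 + 1/42)*20) - 2114 = (3 + (43/42)*20) - 2114 = (3 + 430/21) - 2114 = 493/21 - 2114 = -43901/21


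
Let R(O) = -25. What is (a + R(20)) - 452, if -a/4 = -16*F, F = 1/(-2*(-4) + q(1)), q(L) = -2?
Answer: -1399/3 ≈ -466.33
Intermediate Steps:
F = ⅙ (F = 1/(-2*(-4) - 2) = 1/(8 - 2) = 1/6 = ⅙ ≈ 0.16667)
a = 32/3 (a = -(-64)/6 = -4*(-8/3) = 32/3 ≈ 10.667)
(a + R(20)) - 452 = (32/3 - 25) - 452 = -43/3 - 452 = -1399/3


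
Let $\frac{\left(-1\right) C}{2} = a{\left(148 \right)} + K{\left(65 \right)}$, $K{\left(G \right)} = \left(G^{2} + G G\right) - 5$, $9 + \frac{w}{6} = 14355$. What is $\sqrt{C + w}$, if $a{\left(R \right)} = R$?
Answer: $83 \sqrt{10} \approx 262.47$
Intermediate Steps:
$w = 86076$ ($w = -54 + 6 \cdot 14355 = -54 + 86130 = 86076$)
$K{\left(G \right)} = -5 + 2 G^{2}$ ($K{\left(G \right)} = \left(G^{2} + G^{2}\right) - 5 = 2 G^{2} - 5 = -5 + 2 G^{2}$)
$C = -17186$ ($C = - 2 \left(148 - \left(5 - 2 \cdot 65^{2}\right)\right) = - 2 \left(148 + \left(-5 + 2 \cdot 4225\right)\right) = - 2 \left(148 + \left(-5 + 8450\right)\right) = - 2 \left(148 + 8445\right) = \left(-2\right) 8593 = -17186$)
$\sqrt{C + w} = \sqrt{-17186 + 86076} = \sqrt{68890} = 83 \sqrt{10}$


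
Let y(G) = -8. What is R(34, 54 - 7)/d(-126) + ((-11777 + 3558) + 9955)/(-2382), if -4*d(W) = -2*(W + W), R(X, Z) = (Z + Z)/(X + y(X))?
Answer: -492587/650286 ≈ -0.75749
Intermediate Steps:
R(X, Z) = 2*Z/(-8 + X) (R(X, Z) = (Z + Z)/(X - 8) = (2*Z)/(-8 + X) = 2*Z/(-8 + X))
d(W) = W (d(W) = -(-1)*(W + W)/2 = -(-1)*2*W/2 = -(-1)*W = W)
R(34, 54 - 7)/d(-126) + ((-11777 + 3558) + 9955)/(-2382) = (2*(54 - 7)/(-8 + 34))/(-126) + ((-11777 + 3558) + 9955)/(-2382) = (2*47/26)*(-1/126) + (-8219 + 9955)*(-1/2382) = (2*47*(1/26))*(-1/126) + 1736*(-1/2382) = (47/13)*(-1/126) - 868/1191 = -47/1638 - 868/1191 = -492587/650286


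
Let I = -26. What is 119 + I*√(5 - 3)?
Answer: 119 - 26*√2 ≈ 82.230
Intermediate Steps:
119 + I*√(5 - 3) = 119 - 26*√(5 - 3) = 119 - 26*√2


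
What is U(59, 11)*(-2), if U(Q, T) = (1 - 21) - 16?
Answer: 72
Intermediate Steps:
U(Q, T) = -36 (U(Q, T) = -20 - 16 = -36)
U(59, 11)*(-2) = -36*(-2) = 72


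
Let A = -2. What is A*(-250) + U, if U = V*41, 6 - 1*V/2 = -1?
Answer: 1074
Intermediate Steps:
V = 14 (V = 12 - 2*(-1) = 12 + 2 = 14)
U = 574 (U = 14*41 = 574)
A*(-250) + U = -2*(-250) + 574 = 500 + 574 = 1074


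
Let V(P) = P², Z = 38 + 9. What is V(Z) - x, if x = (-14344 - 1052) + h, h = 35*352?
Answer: 5285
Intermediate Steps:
Z = 47
h = 12320
x = -3076 (x = (-14344 - 1052) + 12320 = -15396 + 12320 = -3076)
V(Z) - x = 47² - 1*(-3076) = 2209 + 3076 = 5285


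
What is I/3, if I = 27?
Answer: 9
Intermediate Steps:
I/3 = 27/3 = (⅓)*27 = 9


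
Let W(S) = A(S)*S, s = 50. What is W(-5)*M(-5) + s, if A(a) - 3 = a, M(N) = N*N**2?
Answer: -1200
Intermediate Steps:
M(N) = N**3
A(a) = 3 + a
W(S) = S*(3 + S) (W(S) = (3 + S)*S = S*(3 + S))
W(-5)*M(-5) + s = -5*(3 - 5)*(-5)**3 + 50 = -5*(-2)*(-125) + 50 = 10*(-125) + 50 = -1250 + 50 = -1200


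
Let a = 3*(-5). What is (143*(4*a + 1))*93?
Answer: -784641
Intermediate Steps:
a = -15
(143*(4*a + 1))*93 = (143*(4*(-15) + 1))*93 = (143*(-60 + 1))*93 = (143*(-59))*93 = -8437*93 = -784641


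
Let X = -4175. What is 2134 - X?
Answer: 6309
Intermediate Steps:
2134 - X = 2134 - 1*(-4175) = 2134 + 4175 = 6309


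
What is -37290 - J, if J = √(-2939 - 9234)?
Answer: -37290 - I*√12173 ≈ -37290.0 - 110.33*I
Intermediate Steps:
J = I*√12173 (J = √(-12173) = I*√12173 ≈ 110.33*I)
-37290 - J = -37290 - I*√12173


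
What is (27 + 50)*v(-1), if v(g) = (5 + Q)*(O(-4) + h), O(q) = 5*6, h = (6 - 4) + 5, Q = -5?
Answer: 0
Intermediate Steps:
h = 7 (h = 2 + 5 = 7)
O(q) = 30
v(g) = 0 (v(g) = (5 - 5)*(30 + 7) = 0*37 = 0)
(27 + 50)*v(-1) = (27 + 50)*0 = 77*0 = 0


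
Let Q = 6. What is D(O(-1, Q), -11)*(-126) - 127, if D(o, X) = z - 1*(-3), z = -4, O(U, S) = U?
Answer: -1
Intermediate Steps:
D(o, X) = -1 (D(o, X) = -4 - 1*(-3) = -4 + 3 = -1)
D(O(-1, Q), -11)*(-126) - 127 = -1*(-126) - 127 = 126 - 127 = -1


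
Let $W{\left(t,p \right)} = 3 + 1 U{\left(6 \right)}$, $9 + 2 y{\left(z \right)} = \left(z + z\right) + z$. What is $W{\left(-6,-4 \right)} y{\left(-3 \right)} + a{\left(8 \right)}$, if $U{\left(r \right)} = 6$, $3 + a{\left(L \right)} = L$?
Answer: $-76$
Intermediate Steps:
$a{\left(L \right)} = -3 + L$
$y{\left(z \right)} = - \frac{9}{2} + \frac{3 z}{2}$ ($y{\left(z \right)} = - \frac{9}{2} + \frac{\left(z + z\right) + z}{2} = - \frac{9}{2} + \frac{2 z + z}{2} = - \frac{9}{2} + \frac{3 z}{2}$)
$W{\left(t,p \right)} = 9$ ($W{\left(t,p \right)} = 3 + 1 \cdot 6 = 3 + 6 = 9$)
$W{\left(-6,-4 \right)} y{\left(-3 \right)} + a{\left(8 \right)} = 9 \left(- \frac{9}{2} + \frac{3}{2} \left(-3\right)\right) + \left(-3 + 8\right) = 9 \left(- \frac{9}{2} - \frac{9}{2}\right) + 5 = 9 \left(-9\right) + 5 = -81 + 5 = -76$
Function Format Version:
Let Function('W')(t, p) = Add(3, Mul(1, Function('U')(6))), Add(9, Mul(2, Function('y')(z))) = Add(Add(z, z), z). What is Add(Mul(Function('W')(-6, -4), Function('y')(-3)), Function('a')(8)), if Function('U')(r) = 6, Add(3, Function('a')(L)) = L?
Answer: -76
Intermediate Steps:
Function('a')(L) = Add(-3, L)
Function('y')(z) = Add(Rational(-9, 2), Mul(Rational(3, 2), z)) (Function('y')(z) = Add(Rational(-9, 2), Mul(Rational(1, 2), Add(Add(z, z), z))) = Add(Rational(-9, 2), Mul(Rational(1, 2), Add(Mul(2, z), z))) = Add(Rational(-9, 2), Mul(Rational(1, 2), Mul(3, z))) = Add(Rational(-9, 2), Mul(Rational(3, 2), z)))
Function('W')(t, p) = 9 (Function('W')(t, p) = Add(3, Mul(1, 6)) = Add(3, 6) = 9)
Add(Mul(Function('W')(-6, -4), Function('y')(-3)), Function('a')(8)) = Add(Mul(9, Add(Rational(-9, 2), Mul(Rational(3, 2), -3))), Add(-3, 8)) = Add(Mul(9, Add(Rational(-9, 2), Rational(-9, 2))), 5) = Add(Mul(9, -9), 5) = Add(-81, 5) = -76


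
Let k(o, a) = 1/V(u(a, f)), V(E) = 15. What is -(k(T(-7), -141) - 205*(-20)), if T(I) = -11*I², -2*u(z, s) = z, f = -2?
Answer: -61501/15 ≈ -4100.1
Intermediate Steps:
u(z, s) = -z/2
k(o, a) = 1/15
-(k(T(-7), -141) - 205*(-20)) = -(1/15 - 205*(-20)) = -(1/15 - 1*(-4100)) = -(1/15 + 4100) = -1*61501/15 = -61501/15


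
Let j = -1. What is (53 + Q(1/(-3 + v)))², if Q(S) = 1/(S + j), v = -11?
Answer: 609961/225 ≈ 2710.9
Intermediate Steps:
Q(S) = 1/(-1 + S) (Q(S) = 1/(S - 1) = 1/(-1 + S))
(53 + Q(1/(-3 + v)))² = (53 + 1/(-1 + 1/(-3 - 11)))² = (53 + 1/(-1 + 1/(-14)))² = (53 + 1/(-1 - 1/14))² = (53 + 1/(-15/14))² = (53 - 14/15)² = (781/15)² = 609961/225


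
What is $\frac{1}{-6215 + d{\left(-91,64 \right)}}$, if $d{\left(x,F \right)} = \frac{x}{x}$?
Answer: $- \frac{1}{6214} \approx -0.00016093$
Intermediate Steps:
$d{\left(x,F \right)} = 1$
$\frac{1}{-6215 + d{\left(-91,64 \right)}} = \frac{1}{-6215 + 1} = \frac{1}{-6214} = - \frac{1}{6214}$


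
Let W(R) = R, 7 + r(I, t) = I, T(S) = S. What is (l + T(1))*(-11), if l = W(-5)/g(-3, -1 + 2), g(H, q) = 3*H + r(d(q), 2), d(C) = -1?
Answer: -242/17 ≈ -14.235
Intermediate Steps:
r(I, t) = -7 + I
g(H, q) = -8 + 3*H (g(H, q) = 3*H + (-7 - 1) = 3*H - 8 = -8 + 3*H)
l = 5/17 (l = -5/(-8 + 3*(-3)) = -5/(-8 - 9) = -5/(-17) = -5*(-1/17) = 5/17 ≈ 0.29412)
(l + T(1))*(-11) = (5/17 + 1)*(-11) = (22/17)*(-11) = -242/17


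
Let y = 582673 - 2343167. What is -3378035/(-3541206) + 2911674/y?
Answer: -2181913544777/3117135957882 ≈ -0.69997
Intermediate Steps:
y = -1760494
-3378035/(-3541206) + 2911674/y = -3378035/(-3541206) + 2911674/(-1760494) = -3378035*(-1/3541206) + 2911674*(-1/1760494) = 3378035/3541206 - 1455837/880247 = -2181913544777/3117135957882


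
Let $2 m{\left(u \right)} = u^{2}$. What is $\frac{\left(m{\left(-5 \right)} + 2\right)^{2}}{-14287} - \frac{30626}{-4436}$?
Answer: $\frac{436620993}{63377132} \approx 6.8893$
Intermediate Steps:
$m{\left(u \right)} = \frac{u^{2}}{2}$
$\frac{\left(m{\left(-5 \right)} + 2\right)^{2}}{-14287} - \frac{30626}{-4436} = \frac{\left(\frac{\left(-5\right)^{2}}{2} + 2\right)^{2}}{-14287} - \frac{30626}{-4436} = \left(\frac{1}{2} \cdot 25 + 2\right)^{2} \left(- \frac{1}{14287}\right) - - \frac{15313}{2218} = \left(\frac{25}{2} + 2\right)^{2} \left(- \frac{1}{14287}\right) + \frac{15313}{2218} = \left(\frac{29}{2}\right)^{2} \left(- \frac{1}{14287}\right) + \frac{15313}{2218} = \frac{841}{4} \left(- \frac{1}{14287}\right) + \frac{15313}{2218} = - \frac{841}{57148} + \frac{15313}{2218} = \frac{436620993}{63377132}$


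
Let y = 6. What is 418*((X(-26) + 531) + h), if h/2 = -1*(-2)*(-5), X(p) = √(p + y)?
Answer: 213598 + 836*I*√5 ≈ 2.136e+5 + 1869.4*I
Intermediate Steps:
X(p) = √(6 + p) (X(p) = √(p + 6) = √(6 + p))
h = -20 (h = 2*(-1*(-2)*(-5)) = 2*(2*(-5)) = 2*(-10) = -20)
418*((X(-26) + 531) + h) = 418*((√(6 - 26) + 531) - 20) = 418*((√(-20) + 531) - 20) = 418*((2*I*√5 + 531) - 20) = 418*((531 + 2*I*√5) - 20) = 418*(511 + 2*I*√5) = 213598 + 836*I*√5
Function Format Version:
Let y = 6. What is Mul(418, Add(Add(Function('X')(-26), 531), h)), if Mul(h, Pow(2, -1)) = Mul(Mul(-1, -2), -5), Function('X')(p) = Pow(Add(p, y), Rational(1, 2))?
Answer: Add(213598, Mul(836, I, Pow(5, Rational(1, 2)))) ≈ Add(2.1360e+5, Mul(1869.4, I))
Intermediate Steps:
Function('X')(p) = Pow(Add(6, p), Rational(1, 2)) (Function('X')(p) = Pow(Add(p, 6), Rational(1, 2)) = Pow(Add(6, p), Rational(1, 2)))
h = -20 (h = Mul(2, Mul(Mul(-1, -2), -5)) = Mul(2, Mul(2, -5)) = Mul(2, -10) = -20)
Mul(418, Add(Add(Function('X')(-26), 531), h)) = Mul(418, Add(Add(Pow(Add(6, -26), Rational(1, 2)), 531), -20)) = Mul(418, Add(Add(Pow(-20, Rational(1, 2)), 531), -20)) = Mul(418, Add(Add(Mul(2, I, Pow(5, Rational(1, 2))), 531), -20)) = Mul(418, Add(Add(531, Mul(2, I, Pow(5, Rational(1, 2)))), -20)) = Mul(418, Add(511, Mul(2, I, Pow(5, Rational(1, 2))))) = Add(213598, Mul(836, I, Pow(5, Rational(1, 2))))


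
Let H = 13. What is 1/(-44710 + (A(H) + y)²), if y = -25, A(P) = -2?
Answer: -1/43981 ≈ -2.2737e-5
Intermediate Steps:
1/(-44710 + (A(H) + y)²) = 1/(-44710 + (-2 - 25)²) = 1/(-44710 + (-27)²) = 1/(-44710 + 729) = 1/(-43981) = -1/43981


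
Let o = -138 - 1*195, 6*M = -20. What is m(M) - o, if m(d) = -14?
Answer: 319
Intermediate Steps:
M = -10/3 (M = (1/6)*(-20) = -10/3 ≈ -3.3333)
o = -333 (o = -138 - 195 = -333)
m(M) - o = -14 - 1*(-333) = -14 + 333 = 319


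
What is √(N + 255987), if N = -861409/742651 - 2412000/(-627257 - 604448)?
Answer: 16*√33467420495486067372733178/182945389991 ≈ 505.95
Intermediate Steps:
N = 146054487931/182945389991 (N = -861409*1/742651 - 2412000/(-1231705) = -861409/742651 - 2412000*(-1/1231705) = -861409/742651 + 482400/246341 = 146054487931/182945389991 ≈ 0.79835)
√(N + 255987) = √(146054487931/182945389991 + 255987) = √(46831787602114048/182945389991) = 16*√33467420495486067372733178/182945389991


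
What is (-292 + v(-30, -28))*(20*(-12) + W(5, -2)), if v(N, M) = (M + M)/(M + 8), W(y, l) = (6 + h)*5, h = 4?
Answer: 54948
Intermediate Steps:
W(y, l) = 50 (W(y, l) = (6 + 4)*5 = 10*5 = 50)
v(N, M) = 2*M/(8 + M) (v(N, M) = (2*M)/(8 + M) = 2*M/(8 + M))
(-292 + v(-30, -28))*(20*(-12) + W(5, -2)) = (-292 + 2*(-28)/(8 - 28))*(20*(-12) + 50) = (-292 + 2*(-28)/(-20))*(-240 + 50) = (-292 + 2*(-28)*(-1/20))*(-190) = (-292 + 14/5)*(-190) = -1446/5*(-190) = 54948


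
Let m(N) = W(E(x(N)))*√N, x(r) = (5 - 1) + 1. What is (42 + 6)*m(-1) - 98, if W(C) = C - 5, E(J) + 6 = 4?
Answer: -98 - 336*I ≈ -98.0 - 336.0*I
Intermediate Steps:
x(r) = 5 (x(r) = 4 + 1 = 5)
E(J) = -2 (E(J) = -6 + 4 = -2)
W(C) = -5 + C
m(N) = -7*√N (m(N) = (-5 - 2)*√N = -7*√N)
(42 + 6)*m(-1) - 98 = (42 + 6)*(-7*I) - 98 = 48*(-7*I) - 98 = -336*I - 98 = -98 - 336*I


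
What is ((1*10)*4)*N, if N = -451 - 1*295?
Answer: -29840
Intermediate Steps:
N = -746 (N = -451 - 295 = -746)
((1*10)*4)*N = ((1*10)*4)*(-746) = (10*4)*(-746) = 40*(-746) = -29840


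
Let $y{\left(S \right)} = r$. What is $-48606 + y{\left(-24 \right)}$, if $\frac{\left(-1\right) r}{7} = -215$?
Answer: $-47101$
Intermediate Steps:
$r = 1505$ ($r = \left(-7\right) \left(-215\right) = 1505$)
$y{\left(S \right)} = 1505$
$-48606 + y{\left(-24 \right)} = -48606 + 1505 = -47101$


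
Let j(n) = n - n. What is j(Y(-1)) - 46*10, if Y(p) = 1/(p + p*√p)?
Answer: -460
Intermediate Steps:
Y(p) = 1/(p + p^(3/2))
j(n) = 0
j(Y(-1)) - 46*10 = 0 - 46*10 = 0 - 460 = -460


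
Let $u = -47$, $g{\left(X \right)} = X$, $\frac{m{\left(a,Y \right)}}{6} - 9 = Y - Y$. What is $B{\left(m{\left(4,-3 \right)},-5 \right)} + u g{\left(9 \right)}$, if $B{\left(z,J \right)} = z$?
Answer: $-369$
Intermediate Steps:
$m{\left(a,Y \right)} = 54$ ($m{\left(a,Y \right)} = 54 + 6 \left(Y - Y\right) = 54 + 6 \cdot 0 = 54 + 0 = 54$)
$B{\left(m{\left(4,-3 \right)},-5 \right)} + u g{\left(9 \right)} = 54 - 423 = -369$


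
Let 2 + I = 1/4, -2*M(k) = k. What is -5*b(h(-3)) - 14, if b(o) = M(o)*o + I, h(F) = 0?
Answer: -21/4 ≈ -5.2500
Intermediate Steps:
M(k) = -k/2
I = -7/4 (I = -2 + 1/4 = -2 + ¼ = -7/4 ≈ -1.7500)
b(o) = -7/4 - o²/2 (b(o) = (-o/2)*o - 7/4 = -o²/2 - 7/4 = -7/4 - o²/2)
-5*b(h(-3)) - 14 = -5*(-7/4 - ½*0²) - 14 = -5*(-7/4 - ½*0) - 14 = -5*(-7/4 + 0) - 14 = -5*(-7/4) - 14 = 35/4 - 14 = -21/4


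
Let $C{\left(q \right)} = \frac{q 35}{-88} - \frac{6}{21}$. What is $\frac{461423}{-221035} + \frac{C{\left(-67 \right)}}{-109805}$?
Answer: $- \frac{6242837147321}{2990156175160} \approx -2.0878$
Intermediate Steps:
$C{\left(q \right)} = - \frac{2}{7} - \frac{35 q}{88}$ ($C{\left(q \right)} = 35 q \left(- \frac{1}{88}\right) - \frac{2}{7} = - \frac{35 q}{88} - \frac{2}{7} = - \frac{2}{7} - \frac{35 q}{88}$)
$\frac{461423}{-221035} + \frac{C{\left(-67 \right)}}{-109805} = \frac{461423}{-221035} + \frac{- \frac{2}{7} - - \frac{2345}{88}}{-109805} = 461423 \left(- \frac{1}{221035}\right) + \left(- \frac{2}{7} + \frac{2345}{88}\right) \left(- \frac{1}{109805}\right) = - \frac{461423}{221035} + \frac{16239}{616} \left(- \frac{1}{109805}\right) = - \frac{461423}{221035} - \frac{16239}{67639880} = - \frac{6242837147321}{2990156175160}$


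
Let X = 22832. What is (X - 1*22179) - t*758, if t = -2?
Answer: 2169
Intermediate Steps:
(X - 1*22179) - t*758 = (22832 - 1*22179) - (-2)*758 = (22832 - 22179) - 1*(-1516) = 653 + 1516 = 2169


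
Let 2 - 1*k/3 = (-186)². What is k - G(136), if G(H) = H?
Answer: -103918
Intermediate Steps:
k = -103782 (k = 6 - 3*(-186)² = 6 - 3*34596 = 6 - 103788 = -103782)
k - G(136) = -103782 - 1*136 = -103782 - 136 = -103918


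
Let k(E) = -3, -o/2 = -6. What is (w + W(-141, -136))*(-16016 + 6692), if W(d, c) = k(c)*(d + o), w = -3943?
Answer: 33156144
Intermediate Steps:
o = 12 (o = -2*(-6) = 12)
W(d, c) = -36 - 3*d (W(d, c) = -3*(d + 12) = -3*(12 + d) = -36 - 3*d)
(w + W(-141, -136))*(-16016 + 6692) = (-3943 + (-36 - 3*(-141)))*(-16016 + 6692) = (-3943 + (-36 + 423))*(-9324) = (-3943 + 387)*(-9324) = -3556*(-9324) = 33156144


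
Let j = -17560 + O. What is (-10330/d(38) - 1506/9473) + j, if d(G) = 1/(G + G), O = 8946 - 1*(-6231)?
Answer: -7459638505/9473 ≈ -7.8746e+5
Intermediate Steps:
O = 15177 (O = 8946 + 6231 = 15177)
d(G) = 1/(2*G)
j = -2383 (j = -17560 + 15177 = -2383)
(-10330/d(38) - 1506/9473) + j = (-10330/((½)/38) - 1506/9473) - 2383 = (-10330/((½)*(1/38)) - 1506*1/9473) - 2383 = (-10330/1/76 - 1506/9473) - 2383 = (-10330*76 - 1506/9473) - 2383 = (-785080 - 1506/9473) - 2383 = -7437064346/9473 - 2383 = -7459638505/9473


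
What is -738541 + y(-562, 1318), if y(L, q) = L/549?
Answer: -405459571/549 ≈ -7.3854e+5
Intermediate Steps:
y(L, q) = L/549 (y(L, q) = L*(1/549) = L/549)
-738541 + y(-562, 1318) = -738541 + (1/549)*(-562) = -738541 - 562/549 = -405459571/549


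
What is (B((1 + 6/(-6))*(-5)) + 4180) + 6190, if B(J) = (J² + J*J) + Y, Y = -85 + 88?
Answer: 10373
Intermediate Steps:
Y = 3
B(J) = 3 + 2*J² (B(J) = (J² + J*J) + 3 = (J² + J²) + 3 = 2*J² + 3 = 3 + 2*J²)
(B((1 + 6/(-6))*(-5)) + 4180) + 6190 = ((3 + 2*((1 + 6/(-6))*(-5))²) + 4180) + 6190 = ((3 + 2*((1 + 6*(-⅙))*(-5))²) + 4180) + 6190 = ((3 + 2*((1 - 1)*(-5))²) + 4180) + 6190 = ((3 + 2*(0*(-5))²) + 4180) + 6190 = ((3 + 2*0²) + 4180) + 6190 = ((3 + 2*0) + 4180) + 6190 = ((3 + 0) + 4180) + 6190 = (3 + 4180) + 6190 = 4183 + 6190 = 10373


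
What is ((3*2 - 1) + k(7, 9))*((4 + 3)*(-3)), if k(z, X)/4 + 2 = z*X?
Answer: -5229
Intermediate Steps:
k(z, X) = -8 + 4*X*z (k(z, X) = -8 + 4*(z*X) = -8 + 4*(X*z) = -8 + 4*X*z)
((3*2 - 1) + k(7, 9))*((4 + 3)*(-3)) = ((3*2 - 1) + (-8 + 4*9*7))*((4 + 3)*(-3)) = ((6 - 1) + (-8 + 252))*(7*(-3)) = (5 + 244)*(-21) = 249*(-21) = -5229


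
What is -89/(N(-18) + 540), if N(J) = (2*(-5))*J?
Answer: -89/720 ≈ -0.12361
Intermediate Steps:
N(J) = -10*J
-89/(N(-18) + 540) = -89/(-10*(-18) + 540) = -89/(180 + 540) = -89/720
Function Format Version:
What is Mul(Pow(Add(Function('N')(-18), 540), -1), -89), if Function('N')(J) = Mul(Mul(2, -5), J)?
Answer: Rational(-89, 720) ≈ -0.12361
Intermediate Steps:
Function('N')(J) = Mul(-10, J)
Mul(Pow(Add(Function('N')(-18), 540), -1), -89) = Mul(Pow(Add(Mul(-10, -18), 540), -1), -89) = Mul(Pow(Add(180, 540), -1), -89) = Mul(Pow(720, -1), -89) = Mul(Rational(1, 720), -89) = Rational(-89, 720)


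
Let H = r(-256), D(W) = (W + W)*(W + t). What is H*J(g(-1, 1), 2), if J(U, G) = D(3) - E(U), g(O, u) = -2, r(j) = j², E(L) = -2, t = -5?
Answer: -655360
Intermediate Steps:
D(W) = 2*W*(-5 + W) (D(W) = (W + W)*(W - 5) = (2*W)*(-5 + W) = 2*W*(-5 + W))
H = 65536 (H = (-256)² = 65536)
J(U, G) = -10 (J(U, G) = 2*3*(-5 + 3) - 1*(-2) = 2*3*(-2) + 2 = -12 + 2 = -10)
H*J(g(-1, 1), 2) = 65536*(-10) = -655360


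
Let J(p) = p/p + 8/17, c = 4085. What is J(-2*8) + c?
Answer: 69470/17 ≈ 4086.5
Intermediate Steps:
J(p) = 25/17 (J(p) = 1 + 8*(1/17) = 1 + 8/17 = 25/17)
J(-2*8) + c = 25/17 + 4085 = 69470/17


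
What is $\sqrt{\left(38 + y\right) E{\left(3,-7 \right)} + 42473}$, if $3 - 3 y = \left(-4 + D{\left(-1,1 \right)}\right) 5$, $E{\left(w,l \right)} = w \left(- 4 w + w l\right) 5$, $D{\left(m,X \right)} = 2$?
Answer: $\sqrt{21518} \approx 146.69$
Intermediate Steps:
$E{\left(w,l \right)} = 5 w \left(- 4 w + l w\right)$ ($E{\left(w,l \right)} = w \left(- 4 w + l w\right) 5 = 5 w \left(- 4 w + l w\right)$)
$y = \frac{13}{3}$ ($y = 1 - \frac{\left(-4 + 2\right) 5}{3} = 1 - \frac{\left(-2\right) 5}{3} = 1 - - \frac{10}{3} = 1 + \frac{10}{3} = \frac{13}{3} \approx 4.3333$)
$\sqrt{\left(38 + y\right) E{\left(3,-7 \right)} + 42473} = \sqrt{\left(38 + \frac{13}{3}\right) 5 \cdot 3^{2} \left(-4 - 7\right) + 42473} = \sqrt{\frac{127 \cdot 5 \cdot 9 \left(-11\right)}{3} + 42473} = \sqrt{\frac{127}{3} \left(-495\right) + 42473} = \sqrt{-20955 + 42473} = \sqrt{21518}$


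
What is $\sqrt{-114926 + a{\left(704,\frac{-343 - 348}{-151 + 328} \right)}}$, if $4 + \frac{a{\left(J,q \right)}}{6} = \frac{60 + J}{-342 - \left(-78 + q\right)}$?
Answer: $\frac{i \sqrt{243663000115166}}{46037} \approx 339.07 i$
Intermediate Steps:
$a{\left(J,q \right)} = -24 + \frac{6 \left(60 + J\right)}{-264 - q}$ ($a{\left(J,q \right)} = -24 + 6 \frac{60 + J}{-342 - \left(-78 + q\right)} = -24 + 6 \frac{60 + J}{-264 - q} = -24 + \frac{6 \left(60 + J\right)}{-264 - q}$)
$\sqrt{-114926 + a{\left(704,\frac{-343 - 348}{-151 + 328} \right)}} = \sqrt{-114926 + \frac{6 \left(-1116 - 704 - 4 \frac{-343 - 348}{-151 + 328}\right)}{264 + \frac{-343 - 348}{-151 + 328}}} = \sqrt{-114926 + \frac{6 \left(-1116 - 704 - 4 \frac{-343 - 348}{177}\right)}{264 + \frac{-343 - 348}{177}}} = \sqrt{-114926 + \frac{6 \left(-1116 - 704 - 4 \left(\left(-691\right) \frac{1}{177}\right)\right)}{264 - \frac{691}{177}}} = \sqrt{-114926 + \frac{6 \left(-1116 - 704 - - \frac{2764}{177}\right)}{264 - \frac{691}{177}}} = \sqrt{-114926 + \frac{6 \left(-1116 - 704 + \frac{2764}{177}\right)}{\frac{46037}{177}}} = \sqrt{-114926 + 6 \cdot \frac{177}{46037} \left(- \frac{319376}{177}\right)} = \sqrt{-114926 - \frac{1916256}{46037}} = \sqrt{- \frac{5292764518}{46037}} = \frac{i \sqrt{243663000115166}}{46037}$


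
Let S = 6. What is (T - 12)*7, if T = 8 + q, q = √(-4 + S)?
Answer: -28 + 7*√2 ≈ -18.100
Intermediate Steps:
q = √2 (q = √(-4 + 6) = √2 ≈ 1.4142)
T = 8 + √2 ≈ 9.4142
(T - 12)*7 = ((8 + √2) - 12)*7 = (-4 + √2)*7 = -28 + 7*√2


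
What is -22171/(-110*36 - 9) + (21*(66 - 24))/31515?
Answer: 234073241/41694345 ≈ 5.6140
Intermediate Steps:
-22171/(-110*36 - 9) + (21*(66 - 24))/31515 = -22171/(-3960 - 9) + (21*42)*(1/31515) = -22171/(-3969) + 882*(1/31515) = -22171*(-1/3969) + 294/10505 = 22171/3969 + 294/10505 = 234073241/41694345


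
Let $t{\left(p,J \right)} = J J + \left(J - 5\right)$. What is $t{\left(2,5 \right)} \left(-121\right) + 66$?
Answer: $-2959$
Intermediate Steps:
$t{\left(p,J \right)} = -5 + J + J^{2}$ ($t{\left(p,J \right)} = J^{2} + \left(-5 + J\right) = -5 + J + J^{2}$)
$t{\left(2,5 \right)} \left(-121\right) + 66 = \left(-5 + 5 + 5^{2}\right) \left(-121\right) + 66 = \left(-5 + 5 + 25\right) \left(-121\right) + 66 = 25 \left(-121\right) + 66 = -3025 + 66 = -2959$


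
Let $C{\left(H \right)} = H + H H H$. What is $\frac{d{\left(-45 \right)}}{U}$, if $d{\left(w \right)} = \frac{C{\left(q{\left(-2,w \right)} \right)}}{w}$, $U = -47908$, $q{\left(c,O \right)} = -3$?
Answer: $- \frac{1}{71862} \approx -1.3916 \cdot 10^{-5}$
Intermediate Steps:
$C{\left(H \right)} = H + H^{3}$ ($C{\left(H \right)} = H + H H^{2} = H + H^{3}$)
$d{\left(w \right)} = - \frac{30}{w}$ ($d{\left(w \right)} = \frac{-3 + \left(-3\right)^{3}}{w} = \frac{-3 - 27}{w} = - \frac{30}{w}$)
$\frac{d{\left(-45 \right)}}{U} = \frac{\left(-30\right) \frac{1}{-45}}{-47908} = \left(-30\right) \left(- \frac{1}{45}\right) \left(- \frac{1}{47908}\right) = \frac{2}{3} \left(- \frac{1}{47908}\right) = - \frac{1}{71862}$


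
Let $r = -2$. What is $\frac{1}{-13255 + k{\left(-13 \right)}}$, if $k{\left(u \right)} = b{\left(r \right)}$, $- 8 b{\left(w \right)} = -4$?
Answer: $- \frac{2}{26509} \approx -7.5446 \cdot 10^{-5}$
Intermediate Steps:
$b{\left(w \right)} = \frac{1}{2}$ ($b{\left(w \right)} = \left(- \frac{1}{8}\right) \left(-4\right) = \frac{1}{2}$)
$k{\left(u \right)} = \frac{1}{2}$
$\frac{1}{-13255 + k{\left(-13 \right)}} = \frac{1}{-13255 + \frac{1}{2}} = \frac{1}{- \frac{26509}{2}} = - \frac{2}{26509}$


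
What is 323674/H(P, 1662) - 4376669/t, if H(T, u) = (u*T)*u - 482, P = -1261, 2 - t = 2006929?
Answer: 15651048080644/7177113337043 ≈ 2.1807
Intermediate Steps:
t = -2006927 (t = 2 - 1*2006929 = 2 - 2006929 = -2006927)
H(T, u) = -482 + T*u² (H(T, u) = (T*u)*u - 482 = T*u² - 482 = -482 + T*u²)
323674/H(P, 1662) - 4376669/t = 323674/(-482 - 1261*1662²) - 4376669/(-2006927) = 323674/(-482 - 1261*2762244) - 4376669*(-1/2006927) = 323674/(-482 - 3483189684) + 8987/4121 = 323674/(-3483190166) + 8987/4121 = 323674*(-1/3483190166) + 8987/4121 = -161837/1741595083 + 8987/4121 = 15651048080644/7177113337043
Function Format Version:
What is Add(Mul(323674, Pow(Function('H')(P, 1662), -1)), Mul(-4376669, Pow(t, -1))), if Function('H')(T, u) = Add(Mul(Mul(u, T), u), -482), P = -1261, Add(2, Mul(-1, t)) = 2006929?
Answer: Rational(15651048080644, 7177113337043) ≈ 2.1807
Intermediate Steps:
t = -2006927 (t = Add(2, Mul(-1, 2006929)) = Add(2, -2006929) = -2006927)
Function('H')(T, u) = Add(-482, Mul(T, Pow(u, 2))) (Function('H')(T, u) = Add(Mul(Mul(T, u), u), -482) = Add(Mul(T, Pow(u, 2)), -482) = Add(-482, Mul(T, Pow(u, 2))))
Add(Mul(323674, Pow(Function('H')(P, 1662), -1)), Mul(-4376669, Pow(t, -1))) = Add(Mul(323674, Pow(Add(-482, Mul(-1261, Pow(1662, 2))), -1)), Mul(-4376669, Pow(-2006927, -1))) = Add(Mul(323674, Pow(Add(-482, Mul(-1261, 2762244)), -1)), Mul(-4376669, Rational(-1, 2006927))) = Add(Mul(323674, Pow(Add(-482, -3483189684), -1)), Rational(8987, 4121)) = Add(Mul(323674, Pow(-3483190166, -1)), Rational(8987, 4121)) = Add(Mul(323674, Rational(-1, 3483190166)), Rational(8987, 4121)) = Add(Rational(-161837, 1741595083), Rational(8987, 4121)) = Rational(15651048080644, 7177113337043)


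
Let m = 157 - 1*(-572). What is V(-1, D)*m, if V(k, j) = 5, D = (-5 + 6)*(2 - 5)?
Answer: 3645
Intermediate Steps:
D = -3 (D = 1*(-3) = -3)
m = 729 (m = 157 + 572 = 729)
V(-1, D)*m = 5*729 = 3645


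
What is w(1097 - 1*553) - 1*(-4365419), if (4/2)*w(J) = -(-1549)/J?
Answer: 4749577421/1088 ≈ 4.3654e+6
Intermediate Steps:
w(J) = 1549/(2*J) (w(J) = (-(-1549)/J)/2 = (1549/J)/2 = 1549/(2*J))
w(1097 - 1*553) - 1*(-4365419) = 1549/(2*(1097 - 1*553)) - 1*(-4365419) = 1549/(2*(1097 - 553)) + 4365419 = (1549/2)/544 + 4365419 = (1549/2)*(1/544) + 4365419 = 1549/1088 + 4365419 = 4749577421/1088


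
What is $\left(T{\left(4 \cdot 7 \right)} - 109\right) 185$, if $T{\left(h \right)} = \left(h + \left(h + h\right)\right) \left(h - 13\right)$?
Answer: $212935$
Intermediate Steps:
$T{\left(h \right)} = 3 h \left(-13 + h\right)$ ($T{\left(h \right)} = \left(h + 2 h\right) \left(-13 + h\right) = 3 h \left(-13 + h\right)$)
$\left(T{\left(4 \cdot 7 \right)} - 109\right) 185 = \left(3 \cdot 4 \cdot 7 \left(-13 + 4 \cdot 7\right) - 109\right) 185 = \left(3 \cdot 28 \left(-13 + 28\right) - 109\right) 185 = \left(3 \cdot 28 \cdot 15 - 109\right) 185 = \left(1260 - 109\right) 185 = 1151 \cdot 185 = 212935$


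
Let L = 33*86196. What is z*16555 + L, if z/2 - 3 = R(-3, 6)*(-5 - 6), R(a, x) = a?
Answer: 4036428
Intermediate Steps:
L = 2844468
z = 72 (z = 6 + 2*(-3*(-5 - 6)) = 6 + 2*(-3*(-11)) = 6 + 2*33 = 6 + 66 = 72)
z*16555 + L = 72*16555 + 2844468 = 1191960 + 2844468 = 4036428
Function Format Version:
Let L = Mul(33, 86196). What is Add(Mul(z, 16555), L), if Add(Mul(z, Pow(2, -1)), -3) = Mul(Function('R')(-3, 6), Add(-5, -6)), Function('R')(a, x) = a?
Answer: 4036428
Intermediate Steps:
L = 2844468
z = 72 (z = Add(6, Mul(2, Mul(-3, Add(-5, -6)))) = Add(6, Mul(2, Mul(-3, -11))) = Add(6, Mul(2, 33)) = Add(6, 66) = 72)
Add(Mul(z, 16555), L) = Add(Mul(72, 16555), 2844468) = Add(1191960, 2844468) = 4036428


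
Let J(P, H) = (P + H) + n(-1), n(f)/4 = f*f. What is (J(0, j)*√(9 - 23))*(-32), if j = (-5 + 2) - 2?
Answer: 32*I*√14 ≈ 119.73*I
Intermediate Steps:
n(f) = 4*f² (n(f) = 4*(f*f) = 4*f²)
j = -5 (j = -3 - 2 = -5)
J(P, H) = 4 + H + P (J(P, H) = (P + H) + 4*(-1)² = (H + P) + 4*1 = (H + P) + 4 = 4 + H + P)
(J(0, j)*√(9 - 23))*(-32) = ((4 - 5 + 0)*√(9 - 23))*(-32) = -√(-14)*(-32) = -I*√14*(-32) = 32*I*√14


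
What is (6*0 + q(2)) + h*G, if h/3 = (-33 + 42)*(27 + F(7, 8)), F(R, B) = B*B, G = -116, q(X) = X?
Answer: -285010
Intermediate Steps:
F(R, B) = B²
h = 2457 (h = 3*((-33 + 42)*(27 + 8²)) = 3*(9*(27 + 64)) = 3*(9*91) = 3*819 = 2457)
(6*0 + q(2)) + h*G = (6*0 + 2) + 2457*(-116) = (0 + 2) - 285012 = 2 - 285012 = -285010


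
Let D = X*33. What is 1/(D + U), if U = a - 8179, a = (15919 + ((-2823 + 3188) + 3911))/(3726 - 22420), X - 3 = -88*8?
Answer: -18694/585366723 ≈ -3.1936e-5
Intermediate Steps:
X = -701 (X = 3 - 88*8 = 3 - 704 = -701)
a = -20195/18694 (a = (15919 + (365 + 3911))/(-18694) = (15919 + 4276)*(-1/18694) = 20195*(-1/18694) = -20195/18694 ≈ -1.0803)
D = -23133 (D = -701*33 = -23133)
U = -152918421/18694 (U = -20195/18694 - 8179 = -152918421/18694 ≈ -8180.1)
1/(D + U) = 1/(-23133 - 152918421/18694) = 1/(-585366723/18694) = -18694/585366723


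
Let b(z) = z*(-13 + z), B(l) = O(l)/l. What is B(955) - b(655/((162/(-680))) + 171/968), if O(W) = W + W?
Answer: -46685714007708769/6147814464 ≈ -7.5939e+6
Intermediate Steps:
O(W) = 2*W
B(l) = 2 (B(l) = (2*l)/l = 2)
B(955) - b(655/((162/(-680))) + 171/968) = 2 - (655/((162/(-680))) + 171/968)*(-13 + (655/((162/(-680))) + 171/968)) = 2 - (655/((162*(-1/680))) + 171*(1/968))*(-13 + (655/((162*(-1/680))) + 171*(1/968))) = 2 - (655/(-81/340) + 171/968)*(-13 + (655/(-81/340) + 171/968)) = 2 - (655*(-340/81) + 171/968)*(-13 + (655*(-340/81) + 171/968)) = 2 - (-222700/81 + 171/968)*(-13 + (-222700/81 + 171/968)) = 2 - (-215559749)*(-13 - 215559749/78408)/78408 = 2 - (-215559749)*(-216579053)/(78408*78408) = 2 - 1*46685726303337697/6147814464 = 2 - 46685726303337697/6147814464 = -46685714007708769/6147814464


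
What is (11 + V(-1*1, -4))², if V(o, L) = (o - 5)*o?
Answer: 289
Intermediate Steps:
V(o, L) = o*(-5 + o) (V(o, L) = (-5 + o)*o = o*(-5 + o))
(11 + V(-1*1, -4))² = (11 + (-1*1)*(-5 - 1*1))² = (11 - (-5 - 1))² = (11 - 1*(-6))² = (11 + 6)² = 17² = 289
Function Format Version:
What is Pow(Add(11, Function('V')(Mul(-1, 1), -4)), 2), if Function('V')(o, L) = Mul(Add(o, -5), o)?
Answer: 289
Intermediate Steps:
Function('V')(o, L) = Mul(o, Add(-5, o)) (Function('V')(o, L) = Mul(Add(-5, o), o) = Mul(o, Add(-5, o)))
Pow(Add(11, Function('V')(Mul(-1, 1), -4)), 2) = Pow(Add(11, Mul(Mul(-1, 1), Add(-5, Mul(-1, 1)))), 2) = Pow(Add(11, Mul(-1, Add(-5, -1))), 2) = Pow(Add(11, Mul(-1, -6)), 2) = Pow(Add(11, 6), 2) = Pow(17, 2) = 289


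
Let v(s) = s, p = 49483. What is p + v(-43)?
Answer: 49440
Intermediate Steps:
p + v(-43) = 49483 - 43 = 49440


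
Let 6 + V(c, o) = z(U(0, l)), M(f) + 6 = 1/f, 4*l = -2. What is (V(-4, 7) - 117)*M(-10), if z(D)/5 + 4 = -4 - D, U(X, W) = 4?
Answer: 11163/10 ≈ 1116.3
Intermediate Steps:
l = -1/2 (l = (1/4)*(-2) = -1/2 ≈ -0.50000)
z(D) = -40 - 5*D (z(D) = -20 + 5*(-4 - D) = -20 + (-20 - 5*D) = -40 - 5*D)
M(f) = -6 + 1/f
V(c, o) = -66 (V(c, o) = -6 + (-40 - 5*4) = -6 + (-40 - 20) = -6 - 60 = -66)
(V(-4, 7) - 117)*M(-10) = (-66 - 117)*(-6 + 1/(-10)) = -183*(-6 - 1/10) = -183*(-61/10) = 11163/10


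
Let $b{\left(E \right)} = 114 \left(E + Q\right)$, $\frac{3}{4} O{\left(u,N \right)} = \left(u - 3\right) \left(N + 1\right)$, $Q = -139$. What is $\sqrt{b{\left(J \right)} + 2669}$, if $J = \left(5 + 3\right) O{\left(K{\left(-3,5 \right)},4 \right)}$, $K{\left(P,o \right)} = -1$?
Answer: $i \sqrt{37497} \approx 193.64 i$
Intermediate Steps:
$O{\left(u,N \right)} = \frac{4 \left(1 + N\right) \left(-3 + u\right)}{3}$ ($O{\left(u,N \right)} = \frac{4 \left(u - 3\right) \left(N + 1\right)}{3} = \frac{4 \left(-3 + u\right) \left(1 + N\right)}{3} = \frac{4 \left(1 + N\right) \left(-3 + u\right)}{3}$)
$J = - \frac{640}{3}$ ($J = \left(5 + 3\right) \left(-4 - 16 + \frac{4}{3} \left(-1\right) + \frac{4}{3} \cdot 4 \left(-1\right)\right) = 8 \left(-4 - 16 - \frac{4}{3} - \frac{16}{3}\right) = 8 \left(- \frac{80}{3}\right) = - \frac{640}{3} \approx -213.33$)
$b{\left(E \right)} = -15846 + 114 E$ ($b{\left(E \right)} = 114 \left(E - 139\right) = 114 \left(-139 + E\right) = -15846 + 114 E$)
$\sqrt{b{\left(J \right)} + 2669} = \sqrt{\left(-15846 + 114 \left(- \frac{640}{3}\right)\right) + 2669} = \sqrt{\left(-15846 - 24320\right) + 2669} = \sqrt{-40166 + 2669} = \sqrt{-37497} = i \sqrt{37497}$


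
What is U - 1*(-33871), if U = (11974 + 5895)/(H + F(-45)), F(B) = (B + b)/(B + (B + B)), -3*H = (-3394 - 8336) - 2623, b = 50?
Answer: 4375802759/129176 ≈ 33875.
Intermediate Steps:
H = 14353/3 (H = -((-3394 - 8336) - 2623)/3 = -(-11730 - 2623)/3 = -⅓*(-14353) = 14353/3 ≈ 4784.3)
F(B) = (50 + B)/(3*B) (F(B) = (B + 50)/(B + (B + B)) = (50 + B)/(B + 2*B) = (50 + B)/((3*B)) = (50 + B)*(1/(3*B)) = (50 + B)/(3*B))
U = 482463/129176 (U = (11974 + 5895)/(14353/3 + (⅓)*(50 - 45)/(-45)) = 17869/(14353/3 + (⅓)*(-1/45)*5) = 17869/(14353/3 - 1/27) = 17869/(129176/27) = 17869*(27/129176) = 482463/129176 ≈ 3.7349)
U - 1*(-33871) = 482463/129176 - 1*(-33871) = 482463/129176 + 33871 = 4375802759/129176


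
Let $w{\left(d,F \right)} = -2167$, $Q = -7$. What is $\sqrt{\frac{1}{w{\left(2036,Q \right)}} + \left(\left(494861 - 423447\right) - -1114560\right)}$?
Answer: $\frac{\sqrt{5569202258719}}{2167} \approx 1089.0$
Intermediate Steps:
$\sqrt{\frac{1}{w{\left(2036,Q \right)}} + \left(\left(494861 - 423447\right) - -1114560\right)} = \sqrt{\frac{1}{-2167} + \left(\left(494861 - 423447\right) - -1114560\right)} = \sqrt{- \frac{1}{2167} + \left(71414 + 1114560\right)} = \sqrt{- \frac{1}{2167} + 1185974} = \sqrt{\frac{2570005657}{2167}} = \frac{\sqrt{5569202258719}}{2167}$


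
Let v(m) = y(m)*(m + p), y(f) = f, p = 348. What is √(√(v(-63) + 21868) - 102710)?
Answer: √(-102710 + √3913) ≈ 320.39*I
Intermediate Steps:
v(m) = m*(348 + m) (v(m) = m*(m + 348) = m*(348 + m))
√(√(v(-63) + 21868) - 102710) = √(√(-63*(348 - 63) + 21868) - 102710) = √(√(-63*285 + 21868) - 102710) = √(√(-17955 + 21868) - 102710) = √(√3913 - 102710) = √(-102710 + √3913)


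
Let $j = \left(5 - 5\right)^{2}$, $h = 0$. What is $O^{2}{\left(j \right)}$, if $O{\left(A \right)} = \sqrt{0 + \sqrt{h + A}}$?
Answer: $0$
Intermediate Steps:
$j = 0$ ($j = 0^{2} = 0$)
$O{\left(A \right)} = \sqrt[4]{A}$ ($O{\left(A \right)} = \sqrt{0 + \sqrt{0 + A}} = \sqrt{0 + \sqrt{A}} = \sqrt{\sqrt{A}} = \sqrt[4]{A}$)
$O^{2}{\left(j \right)} = \left(\sqrt[4]{0}\right)^{2} = 0^{2} = 0$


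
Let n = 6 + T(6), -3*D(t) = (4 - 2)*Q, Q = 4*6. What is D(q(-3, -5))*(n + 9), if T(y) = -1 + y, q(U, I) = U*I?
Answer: -320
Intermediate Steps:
Q = 24
q(U, I) = I*U
D(t) = -16 (D(t) = -(4 - 2)*24/3 = -2*24/3 = -⅓*48 = -16)
n = 11 (n = 6 + (-1 + 6) = 6 + 5 = 11)
D(q(-3, -5))*(n + 9) = -16*(11 + 9) = -16*20 = -320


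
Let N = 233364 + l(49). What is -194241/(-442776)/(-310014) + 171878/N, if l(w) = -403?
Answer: 7864363576482997/10659267137238768 ≈ 0.73780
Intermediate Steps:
N = 232961 (N = 233364 - 403 = 232961)
-194241/(-442776)/(-310014) + 171878/N = -194241/(-442776)/(-310014) + 171878/232961 = -194241*(-1/442776)*(-1/310014) + 171878*(1/232961) = (64747/147592)*(-1/310014) + 171878/232961 = -64747/45755586288 + 171878/232961 = 7864363576482997/10659267137238768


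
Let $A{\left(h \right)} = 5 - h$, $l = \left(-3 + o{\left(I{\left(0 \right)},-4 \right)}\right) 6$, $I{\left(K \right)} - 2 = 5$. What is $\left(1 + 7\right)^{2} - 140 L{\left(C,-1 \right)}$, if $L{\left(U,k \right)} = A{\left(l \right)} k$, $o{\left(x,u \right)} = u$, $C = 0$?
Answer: $6644$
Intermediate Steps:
$I{\left(K \right)} = 7$ ($I{\left(K \right)} = 2 + 5 = 7$)
$l = -42$ ($l = \left(-3 - 4\right) 6 = \left(-7\right) 6 = -42$)
$L{\left(U,k \right)} = 47 k$ ($L{\left(U,k \right)} = \left(5 - -42\right) k = \left(5 + 42\right) k = 47 k$)
$\left(1 + 7\right)^{2} - 140 L{\left(C,-1 \right)} = \left(1 + 7\right)^{2} - 140 \cdot 47 \left(-1\right) = 8^{2} - -6580 = 64 + 6580 = 6644$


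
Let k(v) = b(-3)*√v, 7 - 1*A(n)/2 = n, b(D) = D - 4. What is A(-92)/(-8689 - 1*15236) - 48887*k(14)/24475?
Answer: -6/725 + 342209*√14/24475 ≈ 52.307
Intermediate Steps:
b(D) = -4 + D
A(n) = 14 - 2*n
k(v) = -7*√v (k(v) = (-4 - 3)*√v = -7*√v)
A(-92)/(-8689 - 1*15236) - 48887*k(14)/24475 = (14 - 2*(-92))/(-8689 - 1*15236) - 48887*(-7*√14/24475) = (14 + 184)/(-8689 - 15236) - 48887*(-7*√14/24475) = 198/(-23925) - 48887*(-7*√14/24475) = 198*(-1/23925) - (-342209)*√14/24475 = -6/725 + 342209*√14/24475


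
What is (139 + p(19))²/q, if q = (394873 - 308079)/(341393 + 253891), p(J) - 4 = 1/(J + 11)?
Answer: 913397866367/6509550 ≈ 1.4032e+5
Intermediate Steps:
p(J) = 4 + 1/(11 + J) (p(J) = 4 + 1/(J + 11) = 4 + 1/(11 + J))
q = 43397/297642 (q = 86794/595284 = 86794*(1/595284) = 43397/297642 ≈ 0.14580)
(139 + p(19))²/q = (139 + (45 + 4*19)/(11 + 19))²/(43397/297642) = (139 + (45 + 76)/30)²*(297642/43397) = (139 + (1/30)*121)²*(297642/43397) = (139 + 121/30)²*(297642/43397) = (4291/30)²*(297642/43397) = (18412681/900)*(297642/43397) = 913397866367/6509550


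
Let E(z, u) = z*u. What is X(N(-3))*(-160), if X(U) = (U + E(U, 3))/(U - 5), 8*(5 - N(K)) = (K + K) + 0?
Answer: -14720/3 ≈ -4906.7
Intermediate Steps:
E(z, u) = u*z
N(K) = 5 - K/4 (N(K) = 5 - ((K + K) + 0)/8 = 5 - (2*K + 0)/8 = 5 - K/4)
X(U) = 4*U/(-5 + U) (X(U) = (U + 3*U)/(U - 5) = (4*U)/(-5 + U) = 4*U/(-5 + U))
X(N(-3))*(-160) = (4*(5 - ¼*(-3))/(-5 + (5 - ¼*(-3))))*(-160) = (4*(5 + ¾)/(-5 + (5 + ¾)))*(-160) = (4*(23/4)/(-5 + 23/4))*(-160) = (4*(23/4)/(¾))*(-160) = (4*(23/4)*(4/3))*(-160) = (92/3)*(-160) = -14720/3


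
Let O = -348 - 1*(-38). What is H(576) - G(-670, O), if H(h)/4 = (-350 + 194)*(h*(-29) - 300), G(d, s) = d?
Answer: 10611166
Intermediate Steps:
O = -310 (O = -348 + 38 = -310)
H(h) = 187200 + 18096*h (H(h) = 4*((-350 + 194)*(h*(-29) - 300)) = 4*(-156*(-29*h - 300)) = 4*(-156*(-300 - 29*h)) = 4*(46800 + 4524*h) = 187200 + 18096*h)
H(576) - G(-670, O) = (187200 + 18096*576) - 1*(-670) = (187200 + 10423296) + 670 = 10610496 + 670 = 10611166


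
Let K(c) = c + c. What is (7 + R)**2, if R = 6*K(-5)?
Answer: 2809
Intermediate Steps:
K(c) = 2*c
R = -60 (R = 6*(2*(-5)) = 6*(-10) = -60)
(7 + R)**2 = (7 - 60)**2 = (-53)**2 = 2809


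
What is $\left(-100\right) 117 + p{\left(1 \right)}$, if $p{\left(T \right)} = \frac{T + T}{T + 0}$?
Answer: $-11698$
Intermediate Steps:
$p{\left(T \right)} = 2$ ($p{\left(T \right)} = \frac{2 T}{T} = 2$)
$\left(-100\right) 117 + p{\left(1 \right)} = \left(-100\right) 117 + 2 = -11700 + 2 = -11698$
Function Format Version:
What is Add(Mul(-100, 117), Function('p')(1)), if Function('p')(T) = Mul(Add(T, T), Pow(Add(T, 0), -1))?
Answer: -11698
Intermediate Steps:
Function('p')(T) = 2 (Function('p')(T) = Mul(Mul(2, T), Pow(T, -1)) = 2)
Add(Mul(-100, 117), Function('p')(1)) = Add(Mul(-100, 117), 2) = Add(-11700, 2) = -11698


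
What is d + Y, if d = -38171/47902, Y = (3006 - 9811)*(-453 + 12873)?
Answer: -4048586064371/47902 ≈ -8.4518e+7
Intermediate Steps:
Y = -84518100 (Y = -6805*12420 = -84518100)
d = -38171/47902 (d = -38171*1/47902 = -38171/47902 ≈ -0.79686)
d + Y = -38171/47902 - 84518100 = -4048586064371/47902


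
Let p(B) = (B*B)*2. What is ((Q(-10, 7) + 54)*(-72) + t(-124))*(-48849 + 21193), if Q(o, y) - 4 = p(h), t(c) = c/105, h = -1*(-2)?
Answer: 13802667104/105 ≈ 1.3145e+8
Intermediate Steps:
h = 2
t(c) = c/105 (t(c) = c*(1/105) = c/105)
p(B) = 2*B² (p(B) = B²*2 = 2*B²)
Q(o, y) = 12 (Q(o, y) = 4 + 2*2² = 4 + 2*4 = 4 + 8 = 12)
((Q(-10, 7) + 54)*(-72) + t(-124))*(-48849 + 21193) = ((12 + 54)*(-72) + (1/105)*(-124))*(-48849 + 21193) = (66*(-72) - 124/105)*(-27656) = (-4752 - 124/105)*(-27656) = -499084/105*(-27656) = 13802667104/105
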